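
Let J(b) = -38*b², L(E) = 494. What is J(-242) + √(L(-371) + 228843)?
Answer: -2225432 + √229337 ≈ -2.2250e+6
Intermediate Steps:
J(-242) + √(L(-371) + 228843) = -38*(-242)² + √(494 + 228843) = -38*58564 + √229337 = -2225432 + √229337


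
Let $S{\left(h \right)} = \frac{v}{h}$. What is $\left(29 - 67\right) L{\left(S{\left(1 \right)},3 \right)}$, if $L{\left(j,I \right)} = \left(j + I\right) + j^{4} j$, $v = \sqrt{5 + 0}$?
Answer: $-114 - 988 \sqrt{5} \approx -2323.2$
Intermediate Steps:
$v = \sqrt{5} \approx 2.2361$
$S{\left(h \right)} = \frac{\sqrt{5}}{h}$
$L{\left(j,I \right)} = I + j + j^{5}$ ($L{\left(j,I \right)} = \left(I + j\right) + j^{5} = I + j + j^{5}$)
$\left(29 - 67\right) L{\left(S{\left(1 \right)},3 \right)} = \left(29 - 67\right) \left(3 + \frac{\sqrt{5}}{1} + \left(\frac{\sqrt{5}}{1}\right)^{5}\right) = - 38 \left(3 + \sqrt{5} \cdot 1 + \left(\sqrt{5} \cdot 1\right)^{5}\right) = - 38 \left(3 + \sqrt{5} + \left(\sqrt{5}\right)^{5}\right) = - 38 \left(3 + \sqrt{5} + 25 \sqrt{5}\right) = - 38 \left(3 + 26 \sqrt{5}\right) = -114 - 988 \sqrt{5}$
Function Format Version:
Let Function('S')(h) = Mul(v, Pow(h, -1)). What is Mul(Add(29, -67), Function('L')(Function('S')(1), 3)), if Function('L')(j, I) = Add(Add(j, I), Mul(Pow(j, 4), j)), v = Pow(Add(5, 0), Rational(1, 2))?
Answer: Add(-114, Mul(-988, Pow(5, Rational(1, 2)))) ≈ -2323.2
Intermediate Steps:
v = Pow(5, Rational(1, 2)) ≈ 2.2361
Function('S')(h) = Mul(Pow(5, Rational(1, 2)), Pow(h, -1))
Function('L')(j, I) = Add(I, j, Pow(j, 5)) (Function('L')(j, I) = Add(Add(I, j), Pow(j, 5)) = Add(I, j, Pow(j, 5)))
Mul(Add(29, -67), Function('L')(Function('S')(1), 3)) = Mul(Add(29, -67), Add(3, Mul(Pow(5, Rational(1, 2)), Pow(1, -1)), Pow(Mul(Pow(5, Rational(1, 2)), Pow(1, -1)), 5))) = Mul(-38, Add(3, Mul(Pow(5, Rational(1, 2)), 1), Pow(Mul(Pow(5, Rational(1, 2)), 1), 5))) = Mul(-38, Add(3, Pow(5, Rational(1, 2)), Pow(Pow(5, Rational(1, 2)), 5))) = Mul(-38, Add(3, Pow(5, Rational(1, 2)), Mul(25, Pow(5, Rational(1, 2))))) = Mul(-38, Add(3, Mul(26, Pow(5, Rational(1, 2))))) = Add(-114, Mul(-988, Pow(5, Rational(1, 2))))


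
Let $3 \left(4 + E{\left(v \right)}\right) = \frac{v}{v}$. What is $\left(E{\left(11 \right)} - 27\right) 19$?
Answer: $- \frac{1748}{3} \approx -582.67$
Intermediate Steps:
$E{\left(v \right)} = - \frac{11}{3}$ ($E{\left(v \right)} = -4 + \frac{v \frac{1}{v}}{3} = -4 + \frac{1}{3} \cdot 1 = -4 + \frac{1}{3} = - \frac{11}{3}$)
$\left(E{\left(11 \right)} - 27\right) 19 = \left(- \frac{11}{3} - 27\right) 19 = \left(- \frac{92}{3}\right) 19 = - \frac{1748}{3}$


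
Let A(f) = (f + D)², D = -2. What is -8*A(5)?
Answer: -72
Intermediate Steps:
A(f) = (-2 + f)² (A(f) = (f - 2)² = (-2 + f)²)
-8*A(5) = -8*(-2 + 5)² = -8*3² = -8*9 = -72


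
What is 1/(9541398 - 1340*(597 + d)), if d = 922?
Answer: 1/7505938 ≈ 1.3323e-7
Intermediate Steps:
1/(9541398 - 1340*(597 + d)) = 1/(9541398 - 1340*(597 + 922)) = 1/(9541398 - 1340*1519) = 1/(9541398 - 2035460) = 1/7505938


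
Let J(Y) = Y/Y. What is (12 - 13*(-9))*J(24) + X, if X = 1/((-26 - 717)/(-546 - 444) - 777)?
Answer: 99133833/768487 ≈ 129.00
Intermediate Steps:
J(Y) = 1
X = -990/768487 (X = 1/(-743/(-990) - 777) = 1/(-743*(-1/990) - 777) = 1/(743/990 - 777) = 1/(-768487/990) = -990/768487 ≈ -0.0012882)
(12 - 13*(-9))*J(24) + X = (12 - 13*(-9))*1 - 990/768487 = (12 + 117)*1 - 990/768487 = 129*1 - 990/768487 = 129 - 990/768487 = 99133833/768487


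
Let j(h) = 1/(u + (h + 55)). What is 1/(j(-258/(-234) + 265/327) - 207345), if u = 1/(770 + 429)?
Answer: -2661346/551816739609 ≈ -4.8229e-6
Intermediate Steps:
u = 1/1199 ≈ 0.00083403
j(h) = 1/(65946/1199 + h) (j(h) = 1/(1/1199 + (h + 55)) = 1/(1/1199 + (55 + h)) = 1/(65946/1199 + h))
1/(j(-258/(-234) + 265/327) - 207345) = 1/(1199/(65946 + 1199*(-258/(-234) + 265/327)) - 207345) = 1/(1199/(65946 + 1199*(-258*(-1/234) + 265*(1/327))) - 207345) = 1/(1199/(65946 + 1199*(43/39 + 265/327)) - 207345) = 1/(1199/(65946 + 1199*(8132/4251)) - 207345) = 1/(1199/(65946 + 89452/39) - 207345) = 1/(1199/(2661346/39) - 207345) = 1/(1199*(39/2661346) - 207345) = 1/(46761/2661346 - 207345) = 1/(-551816739609/2661346) = -2661346/551816739609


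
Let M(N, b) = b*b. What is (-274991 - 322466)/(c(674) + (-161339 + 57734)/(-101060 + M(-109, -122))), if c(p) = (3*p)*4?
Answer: -51486454432/697095093 ≈ -73.859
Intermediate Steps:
c(p) = 12*p
M(N, b) = b²
(-274991 - 322466)/(c(674) + (-161339 + 57734)/(-101060 + M(-109, -122))) = (-274991 - 322466)/(12*674 + (-161339 + 57734)/(-101060 + (-122)²)) = -597457/(8088 - 103605/(-101060 + 14884)) = -597457/(8088 - 103605/(-86176)) = -597457/(8088 - 103605*(-1/86176)) = -597457/(8088 + 103605/86176) = -597457/697095093/86176 = -597457*86176/697095093 = -51486454432/697095093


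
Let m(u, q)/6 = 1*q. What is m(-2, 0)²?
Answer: 0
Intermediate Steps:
m(u, q) = 6*q (m(u, q) = 6*(1*q) = 6*q)
m(-2, 0)² = (6*0)² = 0² = 0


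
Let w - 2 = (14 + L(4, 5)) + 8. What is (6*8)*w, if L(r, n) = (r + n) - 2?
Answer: 1488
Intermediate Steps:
L(r, n) = -2 + n + r (L(r, n) = (n + r) - 2 = -2 + n + r)
w = 31 (w = 2 + ((14 + (-2 + 5 + 4)) + 8) = 2 + ((14 + 7) + 8) = 2 + (21 + 8) = 2 + 29 = 31)
(6*8)*w = (6*8)*31 = 48*31 = 1488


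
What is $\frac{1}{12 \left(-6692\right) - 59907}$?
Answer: $- \frac{1}{140211} \approx -7.1321 \cdot 10^{-6}$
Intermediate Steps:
$\frac{1}{12 \left(-6692\right) - 59907} = \frac{1}{-80304 - 59907} = \frac{1}{-140211} = - \frac{1}{140211}$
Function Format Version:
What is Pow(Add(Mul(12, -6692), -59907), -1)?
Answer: Rational(-1, 140211) ≈ -7.1321e-6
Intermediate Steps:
Pow(Add(Mul(12, -6692), -59907), -1) = Pow(Add(-80304, -59907), -1) = Pow(-140211, -1) = Rational(-1, 140211)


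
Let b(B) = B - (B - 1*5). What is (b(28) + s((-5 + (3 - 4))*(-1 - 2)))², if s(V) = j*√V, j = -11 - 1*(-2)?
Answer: 1483 - 270*√2 ≈ 1101.2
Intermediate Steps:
b(B) = 5 (b(B) = B - (B - 5) = B - (-5 + B) = B + (5 - B) = 5)
j = -9 (j = -11 + 2 = -9)
s(V) = -9*√V
(b(28) + s((-5 + (3 - 4))*(-1 - 2)))² = (5 - 9*3*√2)² = (5 - 27*√2)²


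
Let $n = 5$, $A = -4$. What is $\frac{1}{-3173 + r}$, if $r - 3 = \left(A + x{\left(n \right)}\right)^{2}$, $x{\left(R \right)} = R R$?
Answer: $- \frac{1}{2729} \approx -0.00036643$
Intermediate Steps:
$x{\left(R \right)} = R^{2}$
$r = 444$ ($r = 3 + \left(-4 + 5^{2}\right)^{2} = 3 + \left(-4 + 25\right)^{2} = 3 + 21^{2} = 3 + 441 = 444$)
$\frac{1}{-3173 + r} = \frac{1}{-3173 + 444} = \frac{1}{-2729} = - \frac{1}{2729}$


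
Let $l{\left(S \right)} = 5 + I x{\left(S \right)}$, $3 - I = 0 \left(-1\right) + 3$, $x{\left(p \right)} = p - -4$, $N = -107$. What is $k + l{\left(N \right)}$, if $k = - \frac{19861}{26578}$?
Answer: $\frac{113029}{26578} \approx 4.2527$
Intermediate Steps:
$k = - \frac{19861}{26578}$ ($k = \left(-19861\right) \frac{1}{26578} = - \frac{19861}{26578} \approx -0.74727$)
$x{\left(p \right)} = 4 + p$ ($x{\left(p \right)} = p + 4 = 4 + p$)
$I = 0$ ($I = 3 - \left(0 \left(-1\right) + 3\right) = 3 - \left(0 + 3\right) = 3 - 3 = 0$)
$l{\left(S \right)} = 5$ ($l{\left(S \right)} = 5 + 0 \left(4 + S\right) = 5 + 0 = 5$)
$k + l{\left(N \right)} = - \frac{19861}{26578} + 5 = \frac{113029}{26578}$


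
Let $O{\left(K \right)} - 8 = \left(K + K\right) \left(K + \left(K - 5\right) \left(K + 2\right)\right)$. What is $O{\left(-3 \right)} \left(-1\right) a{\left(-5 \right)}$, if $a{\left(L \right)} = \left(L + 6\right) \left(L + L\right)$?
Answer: $-220$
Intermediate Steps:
$a{\left(L \right)} = 2 L \left(6 + L\right)$ ($a{\left(L \right)} = \left(6 + L\right) 2 L = 2 L \left(6 + L\right)$)
$O{\left(K \right)} = 8 + 2 K \left(K + \left(-5 + K\right) \left(2 + K\right)\right)$ ($O{\left(K \right)} = 8 + \left(K + K\right) \left(K + \left(K - 5\right) \left(K + 2\right)\right) = 8 + 2 K \left(K + \left(-5 + K\right) \left(2 + K\right)\right)$)
$O{\left(-3 \right)} \left(-1\right) a{\left(-5 \right)} = \left(8 - -60 - 4 \left(-3\right)^{2} + 2 \left(-3\right)^{3}\right) \left(-1\right) 2 \left(-5\right) \left(6 - 5\right) = \left(8 + 60 - 36 + 2 \left(-27\right)\right) \left(-1\right) 2 \left(-5\right) 1 = \left(8 + 60 - 36 - 54\right) \left(-1\right) \left(-10\right) = \left(-22\right) \left(-1\right) \left(-10\right) = 22 \left(-10\right) = -220$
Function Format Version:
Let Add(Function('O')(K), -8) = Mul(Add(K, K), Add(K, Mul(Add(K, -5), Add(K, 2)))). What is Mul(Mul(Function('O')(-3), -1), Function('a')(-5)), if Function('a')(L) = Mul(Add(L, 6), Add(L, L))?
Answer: -220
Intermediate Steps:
Function('a')(L) = Mul(2, L, Add(6, L)) (Function('a')(L) = Mul(Add(6, L), Mul(2, L)) = Mul(2, L, Add(6, L)))
Function('O')(K) = Add(8, Mul(2, K, Add(K, Mul(Add(-5, K), Add(2, K))))) (Function('O')(K) = Add(8, Mul(Add(K, K), Add(K, Mul(Add(K, -5), Add(K, 2))))) = Add(8, Mul(Mul(2, K), Add(K, Mul(Add(-5, K), Add(2, K))))) = Add(8, Mul(2, K, Add(K, Mul(Add(-5, K), Add(2, K))))))
Mul(Mul(Function('O')(-3), -1), Function('a')(-5)) = Mul(Mul(Add(8, Mul(-20, -3), Mul(-4, Pow(-3, 2)), Mul(2, Pow(-3, 3))), -1), Mul(2, -5, Add(6, -5))) = Mul(Mul(Add(8, 60, Mul(-4, 9), Mul(2, -27)), -1), Mul(2, -5, 1)) = Mul(Mul(Add(8, 60, -36, -54), -1), -10) = Mul(Mul(-22, -1), -10) = Mul(22, -10) = -220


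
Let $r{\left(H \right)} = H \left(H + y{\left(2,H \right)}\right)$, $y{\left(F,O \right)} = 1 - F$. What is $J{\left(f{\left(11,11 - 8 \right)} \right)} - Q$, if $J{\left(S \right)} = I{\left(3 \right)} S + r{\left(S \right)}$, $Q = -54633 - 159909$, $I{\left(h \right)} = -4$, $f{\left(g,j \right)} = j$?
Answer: $214536$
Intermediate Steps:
$Q = -214542$
$r{\left(H \right)} = H \left(-1 + H\right)$ ($r{\left(H \right)} = H \left(H + \left(1 - 2\right)\right) = H \left(H - 1\right) = H \left(-1 + H\right)$)
$J{\left(S \right)} = - 4 S + S \left(-1 + S\right)$
$J{\left(f{\left(11,11 - 8 \right)} \right)} - Q = \left(11 - 8\right) \left(-5 + \left(11 - 8\right)\right) - -214542 = 3 \left(-5 + 3\right) + 214542 = 3 \left(-2\right) + 214542 = -6 + 214542 = 214536$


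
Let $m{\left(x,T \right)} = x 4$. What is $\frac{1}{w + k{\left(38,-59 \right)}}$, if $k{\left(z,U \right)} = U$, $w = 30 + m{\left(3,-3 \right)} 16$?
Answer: $\frac{1}{163} \approx 0.006135$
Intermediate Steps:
$m{\left(x,T \right)} = 4 x$
$w = 222$ ($w = 30 + 4 \cdot 3 \cdot 16 = 30 + 12 \cdot 16 = 30 + 192 = 222$)
$\frac{1}{w + k{\left(38,-59 \right)}} = \frac{1}{222 - 59} = \frac{1}{163}$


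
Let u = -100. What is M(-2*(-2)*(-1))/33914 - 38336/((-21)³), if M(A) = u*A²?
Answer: 642654752/157038777 ≈ 4.0923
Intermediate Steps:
M(A) = -100*A²
M(-2*(-2)*(-1))/33914 - 38336/((-21)³) = -100*(-2*(-2)*(-1))²/33914 - 38336/((-21)³) = -100*(4*(-1))²*(1/33914) - 38336/(-9261) = -100*(-4)²*(1/33914) - 38336*(-1/9261) = -100*16*(1/33914) + 38336/9261 = -1600*1/33914 + 38336/9261 = -800/16957 + 38336/9261 = 642654752/157038777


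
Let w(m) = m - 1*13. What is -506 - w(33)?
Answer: -526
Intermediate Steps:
w(m) = -13 + m (w(m) = m - 13 = -13 + m)
-506 - w(33) = -506 - (-13 + 33) = -506 - 1*20 = -506 - 20 = -526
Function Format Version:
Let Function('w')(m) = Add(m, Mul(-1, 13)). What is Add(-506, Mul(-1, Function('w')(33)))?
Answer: -526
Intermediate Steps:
Function('w')(m) = Add(-13, m) (Function('w')(m) = Add(m, -13) = Add(-13, m))
Add(-506, Mul(-1, Function('w')(33))) = Add(-506, Mul(-1, Add(-13, 33))) = Add(-506, Mul(-1, 20)) = Add(-506, -20) = -526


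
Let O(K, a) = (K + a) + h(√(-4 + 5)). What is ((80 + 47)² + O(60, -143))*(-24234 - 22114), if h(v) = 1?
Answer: -743746356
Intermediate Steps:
O(K, a) = 1 + K + a (O(K, a) = (K + a) + 1 = 1 + K + a)
((80 + 47)² + O(60, -143))*(-24234 - 22114) = ((80 + 47)² + (1 + 60 - 143))*(-24234 - 22114) = (127² - 82)*(-46348) = (16129 - 82)*(-46348) = 16047*(-46348) = -743746356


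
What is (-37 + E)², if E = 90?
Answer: 2809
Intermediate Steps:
(-37 + E)² = (-37 + 90)² = 53² = 2809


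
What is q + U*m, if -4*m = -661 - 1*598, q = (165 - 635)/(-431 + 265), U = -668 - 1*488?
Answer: -30199398/83 ≈ -3.6385e+5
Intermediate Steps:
U = -1156 (U = -668 - 488 = -1156)
q = 235/83 (q = -470/(-166) = -470*(-1/166) = 235/83 ≈ 2.8313)
m = 1259/4 (m = -(-661 - 1*598)/4 = -(-661 - 598)/4 = -1/4*(-1259) = 1259/4 ≈ 314.75)
q + U*m = 235/83 - 1156*1259/4 = 235/83 - 363851 = -30199398/83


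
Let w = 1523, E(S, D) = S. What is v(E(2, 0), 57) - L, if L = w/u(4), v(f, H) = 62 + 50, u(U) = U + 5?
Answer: -515/9 ≈ -57.222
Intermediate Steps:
u(U) = 5 + U
v(f, H) = 112
L = 1523/9 (L = 1523/(5 + 4) = 1523/9 ≈ 169.22)
v(E(2, 0), 57) - L = 112 - 1*1523/9 = 112 - 1523/9 = -515/9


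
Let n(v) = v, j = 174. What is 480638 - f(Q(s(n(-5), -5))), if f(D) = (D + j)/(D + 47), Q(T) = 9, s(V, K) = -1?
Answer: 26915545/56 ≈ 4.8063e+5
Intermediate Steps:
f(D) = (174 + D)/(47 + D) (f(D) = (D + 174)/(D + 47) = (174 + D)/(47 + D))
480638 - f(Q(s(n(-5), -5))) = 480638 - (174 + 9)/(47 + 9) = 480638 - 183/56 = 26915545/56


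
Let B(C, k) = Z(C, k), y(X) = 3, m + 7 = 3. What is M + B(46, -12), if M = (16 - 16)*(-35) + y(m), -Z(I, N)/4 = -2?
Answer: 11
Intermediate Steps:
m = -4 (m = -7 + 3 = -4)
Z(I, N) = 8 (Z(I, N) = -4*(-2) = 8)
B(C, k) = 8
M = 3 (M = (16 - 16)*(-35) + 3 = 0*(-35) + 3 = 0 + 3 = 3)
M + B(46, -12) = 3 + 8 = 11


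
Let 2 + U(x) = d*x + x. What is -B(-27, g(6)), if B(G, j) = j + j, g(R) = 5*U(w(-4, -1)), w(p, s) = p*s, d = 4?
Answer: -180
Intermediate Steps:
U(x) = -2 + 5*x (U(x) = -2 + (4*x + x) = -2 + 5*x)
g(R) = 90 (g(R) = 5*(-2 + 5*(-4*(-1))) = 5*(-2 + 5*4) = 5*(-2 + 20) = 5*18 = 90)
B(G, j) = 2*j
-B(-27, g(6)) = -2*90 = -1*180 = -180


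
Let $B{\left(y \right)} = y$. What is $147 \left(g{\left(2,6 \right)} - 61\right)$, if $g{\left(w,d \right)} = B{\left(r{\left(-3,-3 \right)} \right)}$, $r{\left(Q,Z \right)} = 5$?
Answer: $-8232$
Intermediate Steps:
$g{\left(w,d \right)} = 5$
$147 \left(g{\left(2,6 \right)} - 61\right) = 147 \left(5 - 61\right) = 147 \left(-56\right) = -8232$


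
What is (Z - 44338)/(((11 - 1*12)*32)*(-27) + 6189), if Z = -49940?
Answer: -31426/2351 ≈ -13.367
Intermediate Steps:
(Z - 44338)/(((11 - 1*12)*32)*(-27) + 6189) = (-49940 - 44338)/(((11 - 1*12)*32)*(-27) + 6189) = -94278/(((11 - 12)*32)*(-27) + 6189) = -94278/(-1*32*(-27) + 6189) = -94278/(-32*(-27) + 6189) = -94278/(864 + 6189) = -94278/7053 = -94278*1/7053 = -31426/2351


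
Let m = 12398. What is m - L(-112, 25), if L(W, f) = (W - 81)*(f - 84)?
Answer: 1011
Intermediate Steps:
L(W, f) = (-84 + f)*(-81 + W) (L(W, f) = (-81 + W)*(-84 + f) = (-84 + f)*(-81 + W))
m - L(-112, 25) = 12398 - (6804 - 84*(-112) - 81*25 - 112*25) = 12398 - (6804 + 9408 - 2025 - 2800) = 12398 - 1*11387 = 12398 - 11387 = 1011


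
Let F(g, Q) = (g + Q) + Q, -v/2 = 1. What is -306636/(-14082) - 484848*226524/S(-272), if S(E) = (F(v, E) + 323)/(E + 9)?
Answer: -67793595595667234/523381 ≈ -1.2953e+11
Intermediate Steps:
v = -2 (v = -2*1 = -2)
F(g, Q) = g + 2*Q (F(g, Q) = (Q + g) + Q = g + 2*Q)
S(E) = (321 + 2*E)/(9 + E) (S(E) = ((-2 + 2*E) + 323)/(E + 9) = (321 + 2*E)/(9 + E))
-306636/(-14082) - 484848*226524/S(-272) = -306636/(-14082) - 484848*226524*(9 - 272)/(321 + 2*(-272)) = -306636*(-1/14082) - 484848*(-59575812/(321 - 544)) = 51106/2347 - 484848/(-1/263*(-223)*(1/226524)) = 51106/2347 - 484848/((223/263)*(1/226524)) = 51106/2347 - 484848/223/59575812 = 51106/2347 - 484848*59575812/223 = 51106/2347 - 28885213296576/223 = -67793595595667234/523381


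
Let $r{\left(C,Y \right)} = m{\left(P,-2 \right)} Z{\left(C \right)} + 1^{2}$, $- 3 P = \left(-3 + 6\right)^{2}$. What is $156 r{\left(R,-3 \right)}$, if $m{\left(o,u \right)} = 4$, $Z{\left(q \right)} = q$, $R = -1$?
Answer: $-468$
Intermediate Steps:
$P = -3$ ($P = - \frac{\left(-3 + 6\right)^{2}}{3} = - \frac{3^{2}}{3} = \left(- \frac{1}{3}\right) 9 = -3$)
$r{\left(C,Y \right)} = 1 + 4 C$ ($r{\left(C,Y \right)} = 4 C + 1^{2} = 4 C + 1 = 1 + 4 C$)
$156 r{\left(R,-3 \right)} = 156 \left(1 + 4 \left(-1\right)\right) = 156 \left(1 - 4\right) = 156 \left(-3\right) = -468$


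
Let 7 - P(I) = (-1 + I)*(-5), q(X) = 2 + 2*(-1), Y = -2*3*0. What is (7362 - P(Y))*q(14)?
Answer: 0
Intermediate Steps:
Y = 0 (Y = -6*0 = 0)
q(X) = 0 (q(X) = 2 - 2 = 0)
P(I) = 2 + 5*I (P(I) = 7 - (-1 + I)*(-5) = 7 - (5 - 5*I) = 7 + (-5 + 5*I) = 2 + 5*I)
(7362 - P(Y))*q(14) = (7362 - (2 + 5*0))*0 = (7362 - (2 + 0))*0 = (7362 - 1*2)*0 = (7362 - 2)*0 = 7360*0 = 0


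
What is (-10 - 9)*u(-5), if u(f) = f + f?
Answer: 190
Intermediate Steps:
u(f) = 2*f
(-10 - 9)*u(-5) = (-10 - 9)*(2*(-5)) = -19*(-10) = 190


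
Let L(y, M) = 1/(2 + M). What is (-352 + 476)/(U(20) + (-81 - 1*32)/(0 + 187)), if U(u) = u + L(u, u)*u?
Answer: 23188/3797 ≈ 6.1069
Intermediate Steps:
U(u) = u + u/(2 + u)
(-352 + 476)/(U(20) + (-81 - 1*32)/(0 + 187)) = (-352 + 476)/(20*(3 + 20)/(2 + 20) + (-81 - 1*32)/(0 + 187)) = 124/(20*23/22 + (-81 - 32)/187) = 124/(20*(1/22)*23 - 113*1/187) = 124/(230/11 - 113/187) = 124/(3797/187) = 124*(187/3797) = 23188/3797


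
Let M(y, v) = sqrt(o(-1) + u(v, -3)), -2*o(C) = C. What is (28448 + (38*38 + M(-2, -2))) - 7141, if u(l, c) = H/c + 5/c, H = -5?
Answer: 22751 + sqrt(2)/2 ≈ 22752.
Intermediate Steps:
u(l, c) = 0 (u(l, c) = -5/c + 5/c = 0)
o(C) = -C/2
M(y, v) = sqrt(2)/2 (M(y, v) = sqrt(-1/2*(-1) + 0) = sqrt(1/2 + 0) = sqrt(1/2) = sqrt(2)/2)
(28448 + (38*38 + M(-2, -2))) - 7141 = (28448 + (38*38 + sqrt(2)/2)) - 7141 = (28448 + (1444 + sqrt(2)/2)) - 7141 = (29892 + sqrt(2)/2) - 7141 = 22751 + sqrt(2)/2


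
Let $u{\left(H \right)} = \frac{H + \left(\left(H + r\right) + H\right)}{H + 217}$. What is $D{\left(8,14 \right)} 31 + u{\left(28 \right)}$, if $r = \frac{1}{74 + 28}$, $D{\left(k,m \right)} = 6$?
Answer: $\frac{4656709}{24990} \approx 186.34$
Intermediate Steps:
$r = \frac{1}{102} \approx 0.0098039$
$u{\left(H \right)} = \frac{\frac{1}{102} + 3 H}{217 + H}$ ($u{\left(H \right)} = \frac{H + \left(\left(H + \frac{1}{102}\right) + H\right)}{H + 217} = \frac{H + \left(\left(\frac{1}{102} + H\right) + H\right)}{217 + H} = \frac{H + \left(\frac{1}{102} + 2 H\right)}{217 + H} = \frac{\frac{1}{102} + 3 H}{217 + H}$)
$D{\left(8,14 \right)} 31 + u{\left(28 \right)} = 6 \cdot 31 + \frac{1 + 306 \cdot 28}{102 \left(217 + 28\right)} = 186 + \frac{1 + 8568}{102 \cdot 245} = 186 + \frac{1}{102} \cdot \frac{1}{245} \cdot 8569 = 186 + \frac{8569}{24990} = \frac{4656709}{24990}$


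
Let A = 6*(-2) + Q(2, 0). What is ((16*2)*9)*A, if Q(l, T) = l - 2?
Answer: -3456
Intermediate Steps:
Q(l, T) = -2 + l
A = -12 (A = 6*(-2) + (-2 + 2) = -12 + 0 = -12)
((16*2)*9)*A = ((16*2)*9)*(-12) = (32*9)*(-12) = 288*(-12) = -3456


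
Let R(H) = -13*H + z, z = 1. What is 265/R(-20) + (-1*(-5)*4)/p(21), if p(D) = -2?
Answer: -2345/261 ≈ -8.9847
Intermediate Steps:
R(H) = 1 - 13*H (R(H) = -13*H + 1 = 1 - 13*H)
265/R(-20) + (-1*(-5)*4)/p(21) = 265/(1 - 13*(-20)) + (-1*(-5)*4)/(-2) = 265/(1 + 260) + (5*4)*(-½) = 265/261 + 20*(-½) = 265*(1/261) - 10 = 265/261 - 10 = -2345/261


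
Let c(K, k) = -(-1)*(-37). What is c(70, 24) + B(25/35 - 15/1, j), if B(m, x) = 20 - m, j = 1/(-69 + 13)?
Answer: -19/7 ≈ -2.7143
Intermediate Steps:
c(K, k) = -37 (c(K, k) = -1*37 = -37)
j = -1/56 (j = 1/(-56) = -1/56 ≈ -0.017857)
c(70, 24) + B(25/35 - 15/1, j) = -37 + (20 - (25/35 - 15/1)) = -37 + (20 - (25*(1/35) - 15*1)) = -37 + (20 - (5/7 - 15)) = -37 + (20 - 1*(-100/7)) = -37 + (20 + 100/7) = -37 + 240/7 = -19/7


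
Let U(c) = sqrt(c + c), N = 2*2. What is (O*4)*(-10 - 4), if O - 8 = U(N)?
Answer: -448 - 112*sqrt(2) ≈ -606.39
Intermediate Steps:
N = 4
U(c) = sqrt(2)*sqrt(c) (U(c) = sqrt(2*c) = sqrt(2)*sqrt(c))
O = 8 + 2*sqrt(2) (O = 8 + sqrt(2)*sqrt(4) = 8 + sqrt(2)*2 = 8 + 2*sqrt(2) ≈ 10.828)
(O*4)*(-10 - 4) = ((8 + 2*sqrt(2))*4)*(-10 - 4) = (32 + 8*sqrt(2))*(-14) = -448 - 112*sqrt(2)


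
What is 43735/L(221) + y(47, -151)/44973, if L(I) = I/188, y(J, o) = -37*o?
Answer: 369777335867/9939033 ≈ 37205.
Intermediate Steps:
L(I) = I/188 (L(I) = I*(1/188) = I/188)
43735/L(221) + y(47, -151)/44973 = 43735/(((1/188)*221)) - 37*(-151)/44973 = 43735/(221/188) + 5587*(1/44973) = 43735*(188/221) + 5587/44973 = 8222180/221 + 5587/44973 = 369777335867/9939033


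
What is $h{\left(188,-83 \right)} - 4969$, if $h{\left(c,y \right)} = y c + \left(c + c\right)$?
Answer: $-20197$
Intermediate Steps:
$h{\left(c,y \right)} = 2 c + c y$ ($h{\left(c,y \right)} = c y + 2 c = 2 c + c y$)
$h{\left(188,-83 \right)} - 4969 = 188 \left(2 - 83\right) - 4969 = 188 \left(-81\right) - 4969 = -15228 - 4969 = -20197$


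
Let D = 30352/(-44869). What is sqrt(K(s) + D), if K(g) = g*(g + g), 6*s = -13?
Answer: 5*sqrt(25257747218)/269214 ≈ 2.9517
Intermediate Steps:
s = -13/6 (s = (1/6)*(-13) = -13/6 ≈ -2.1667)
K(g) = 2*g**2 (K(g) = g*(2*g) = 2*g**2)
D = -30352/44869 (D = 30352*(-1/44869) = -30352/44869 ≈ -0.67646)
sqrt(K(s) + D) = sqrt(2*(-13/6)**2 - 30352/44869) = sqrt(2*(169/36) - 30352/44869) = sqrt(169/18 - 30352/44869) = sqrt(7036525/807642) = 5*sqrt(25257747218)/269214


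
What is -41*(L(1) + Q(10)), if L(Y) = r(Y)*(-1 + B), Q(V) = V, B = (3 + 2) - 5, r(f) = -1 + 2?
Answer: -369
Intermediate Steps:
r(f) = 1
B = 0 (B = 5 - 5 = 0)
L(Y) = -1 (L(Y) = 1*(-1 + 0) = 1*(-1) = -1)
-41*(L(1) + Q(10)) = -41*(-1 + 10) = -41*9 = -369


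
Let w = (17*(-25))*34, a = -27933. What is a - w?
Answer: -13483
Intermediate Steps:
w = -14450 (w = -425*34 = -14450)
a - w = -27933 - 1*(-14450) = -27933 + 14450 = -13483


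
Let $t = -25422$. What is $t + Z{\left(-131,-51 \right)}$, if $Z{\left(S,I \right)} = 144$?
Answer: $-25278$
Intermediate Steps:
$t + Z{\left(-131,-51 \right)} = -25422 + 144 = -25278$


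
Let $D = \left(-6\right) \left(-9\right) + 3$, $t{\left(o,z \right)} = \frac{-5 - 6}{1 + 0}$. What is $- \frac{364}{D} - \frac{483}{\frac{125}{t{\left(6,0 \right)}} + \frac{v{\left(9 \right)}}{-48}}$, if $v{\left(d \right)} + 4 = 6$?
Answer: $\frac{6172180}{171627} \approx 35.963$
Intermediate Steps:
$t{\left(o,z \right)} = -11$ ($t{\left(o,z \right)} = - \frac{11}{1} = \left(-11\right) 1 = -11$)
$v{\left(d \right)} = 2$ ($v{\left(d \right)} = -4 + 6 = 2$)
$D = 57$ ($D = 54 + 3 = 57$)
$- \frac{364}{D} - \frac{483}{\frac{125}{t{\left(6,0 \right)}} + \frac{v{\left(9 \right)}}{-48}} = - \frac{364}{57} - \frac{483}{\frac{125}{-11} + \frac{2}{-48}} = \left(-364\right) \frac{1}{57} - \frac{483}{125 \left(- \frac{1}{11}\right) + 2 \left(- \frac{1}{48}\right)} = - \frac{364}{57} - \frac{483}{- \frac{125}{11} - \frac{1}{24}} = - \frac{364}{57} - \frac{483}{- \frac{3011}{264}} = - \frac{364}{57} - - \frac{127512}{3011} = - \frac{364}{57} + \frac{127512}{3011} = \frac{6172180}{171627}$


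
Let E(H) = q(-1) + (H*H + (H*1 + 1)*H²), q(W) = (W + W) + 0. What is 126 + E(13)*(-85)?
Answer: -215179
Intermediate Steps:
q(W) = 2*W (q(W) = 2*W + 0 = 2*W)
E(H) = -2 + H² + H²*(1 + H) (E(H) = 2*(-1) + (H*H + (H*1 + 1)*H²) = -2 + (H² + (H + 1)*H²) = -2 + (H² + (1 + H)*H²) = -2 + (H² + H²*(1 + H)) = -2 + H² + H²*(1 + H))
126 + E(13)*(-85) = 126 + (-2 + 13³ + 2*13²)*(-85) = 126 + (-2 + 2197 + 2*169)*(-85) = 126 + (-2 + 2197 + 338)*(-85) = 126 + 2533*(-85) = 126 - 215305 = -215179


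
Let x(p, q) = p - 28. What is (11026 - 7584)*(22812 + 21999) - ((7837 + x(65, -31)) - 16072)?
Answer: 154247660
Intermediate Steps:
x(p, q) = -28 + p
(11026 - 7584)*(22812 + 21999) - ((7837 + x(65, -31)) - 16072) = (11026 - 7584)*(22812 + 21999) - ((7837 + (-28 + 65)) - 16072) = 3442*44811 - ((7837 + 37) - 16072) = 154239462 - (7874 - 16072) = 154239462 - 1*(-8198) = 154239462 + 8198 = 154247660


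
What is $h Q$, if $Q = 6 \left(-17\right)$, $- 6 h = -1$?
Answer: $-17$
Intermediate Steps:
$h = \frac{1}{6}$ ($h = \left(- \frac{1}{6}\right) \left(-1\right) = \frac{1}{6} \approx 0.16667$)
$Q = -102$
$h Q = \frac{1}{6} \left(-102\right) = -17$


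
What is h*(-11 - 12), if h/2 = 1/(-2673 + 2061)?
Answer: 23/306 ≈ 0.075163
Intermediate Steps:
h = -1/306 (h = 2/(-2673 + 2061) = 2/(-612) = 2*(-1/612) = -1/306 ≈ -0.0032680)
h*(-11 - 12) = -(-11 - 12)/306 = -1/306*(-23) = 23/306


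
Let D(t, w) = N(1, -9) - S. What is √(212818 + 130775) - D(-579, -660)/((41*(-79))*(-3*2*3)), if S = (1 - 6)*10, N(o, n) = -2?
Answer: -8/9717 + 3*√38177 ≈ 586.17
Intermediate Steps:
S = -50 (S = -5*10 = -50)
D(t, w) = 48 (D(t, w) = -2 - 1*(-50) = -2 + 50 = 48)
√(212818 + 130775) - D(-579, -660)/((41*(-79))*(-3*2*3)) = √(212818 + 130775) - 48/((41*(-79))*(-3*2*3)) = √343593 - 48/((-(-19434)*3)) = 3*√38177 - 48/((-3239*(-18))) = 3*√38177 - 48/58302 = 3*√38177 - 1*8/9717 = 3*√38177 - 8/9717 = -8/9717 + 3*√38177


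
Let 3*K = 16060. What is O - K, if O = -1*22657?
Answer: -84031/3 ≈ -28010.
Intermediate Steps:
K = 16060/3 (K = (⅓)*16060 = 16060/3 ≈ 5353.3)
O = -22657
O - K = -22657 - 1*16060/3 = -22657 - 16060/3 = -84031/3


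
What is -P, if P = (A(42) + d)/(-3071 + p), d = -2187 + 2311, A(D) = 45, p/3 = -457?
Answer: 169/4442 ≈ 0.038046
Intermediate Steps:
p = -1371 (p = 3*(-457) = -1371)
d = 124
P = -169/4442 (P = (45 + 124)/(-3071 - 1371) = 169/(-4442) = 169*(-1/4442) = -169/4442 ≈ -0.038046)
-P = -1*(-169/4442) = 169/4442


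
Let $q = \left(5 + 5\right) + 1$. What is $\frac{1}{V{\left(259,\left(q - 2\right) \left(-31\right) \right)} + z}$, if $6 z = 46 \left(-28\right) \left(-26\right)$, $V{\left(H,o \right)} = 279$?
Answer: $\frac{3}{17581} \approx 0.00017064$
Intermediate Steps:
$q = 11$ ($q = 10 + 1 = 11$)
$z = \frac{16744}{3}$ ($z = \frac{46 \left(-28\right) \left(-26\right)}{6} = \frac{\left(-1288\right) \left(-26\right)}{6} = \frac{1}{6} \cdot 33488 = \frac{16744}{3} \approx 5581.3$)
$\frac{1}{V{\left(259,\left(q - 2\right) \left(-31\right) \right)} + z} = \frac{1}{279 + \frac{16744}{3}} = \frac{1}{\frac{17581}{3}} = \frac{3}{17581}$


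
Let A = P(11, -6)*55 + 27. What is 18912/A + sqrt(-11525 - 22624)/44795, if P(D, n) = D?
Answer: 2364/79 + I*sqrt(34149)/44795 ≈ 29.924 + 0.0041253*I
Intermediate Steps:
A = 632 (A = 11*55 + 27 = 605 + 27 = 632)
18912/A + sqrt(-11525 - 22624)/44795 = 18912/632 + sqrt(-11525 - 22624)/44795 = 18912*(1/632) + sqrt(-34149)*(1/44795) = 2364/79 + (I*sqrt(34149))*(1/44795) = 2364/79 + I*sqrt(34149)/44795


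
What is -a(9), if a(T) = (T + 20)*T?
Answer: -261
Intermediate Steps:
a(T) = T*(20 + T) (a(T) = (20 + T)*T = T*(20 + T))
-a(9) = -9*(20 + 9) = -9*29 = -1*261 = -261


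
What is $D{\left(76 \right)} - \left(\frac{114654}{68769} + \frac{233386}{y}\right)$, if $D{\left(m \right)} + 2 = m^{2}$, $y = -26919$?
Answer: $\frac{132120371162}{22854231} \approx 5781.0$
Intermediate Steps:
$D{\left(m \right)} = -2 + m^{2}$
$D{\left(76 \right)} - \left(\frac{114654}{68769} + \frac{233386}{y}\right) = \left(-2 + 76^{2}\right) - \left(\frac{114654}{68769} + \frac{233386}{-26919}\right) = \left(-2 + 5776\right) - \left(114654 \cdot \frac{1}{68769} + 233386 \left(- \frac{1}{26919}\right)\right) = 5774 - \left(\frac{38218}{22923} - \frac{233386}{26919}\right) = 5774 - - \frac{160041368}{22854231} = 5774 + \frac{160041368}{22854231} = \frac{132120371162}{22854231}$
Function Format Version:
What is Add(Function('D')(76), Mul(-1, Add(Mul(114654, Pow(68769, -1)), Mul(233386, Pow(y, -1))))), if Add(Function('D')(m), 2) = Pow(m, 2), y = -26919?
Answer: Rational(132120371162, 22854231) ≈ 5781.0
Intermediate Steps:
Function('D')(m) = Add(-2, Pow(m, 2))
Add(Function('D')(76), Mul(-1, Add(Mul(114654, Pow(68769, -1)), Mul(233386, Pow(y, -1))))) = Add(Add(-2, Pow(76, 2)), Mul(-1, Add(Mul(114654, Pow(68769, -1)), Mul(233386, Pow(-26919, -1))))) = Add(Add(-2, 5776), Mul(-1, Add(Mul(114654, Rational(1, 68769)), Mul(233386, Rational(-1, 26919))))) = Add(5774, Mul(-1, Add(Rational(38218, 22923), Rational(-233386, 26919)))) = Add(5774, Mul(-1, Rational(-160041368, 22854231))) = Add(5774, Rational(160041368, 22854231)) = Rational(132120371162, 22854231)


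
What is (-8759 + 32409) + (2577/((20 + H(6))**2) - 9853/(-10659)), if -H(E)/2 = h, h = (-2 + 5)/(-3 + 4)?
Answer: 49438128031/2089164 ≈ 23664.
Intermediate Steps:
h = 3 (h = 3/1 = 3*1 = 3)
H(E) = -6 (H(E) = -2*3 = -6)
(-8759 + 32409) + (2577/((20 + H(6))**2) - 9853/(-10659)) = (-8759 + 32409) + (2577/((20 - 6)**2) - 9853/(-10659)) = 23650 + (2577/(14**2) - 9853*(-1/10659)) = 23650 + (2577/196 + 9853/10659) = 23650 + 29399431/2089164 = 49438128031/2089164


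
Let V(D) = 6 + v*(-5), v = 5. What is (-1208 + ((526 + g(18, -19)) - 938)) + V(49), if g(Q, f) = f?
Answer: -1658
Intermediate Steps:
V(D) = -19 (V(D) = 6 + 5*(-5) = 6 - 25 = -19)
(-1208 + ((526 + g(18, -19)) - 938)) + V(49) = (-1208 + ((526 - 19) - 938)) - 19 = (-1208 + (507 - 938)) - 19 = (-1208 - 431) - 19 = -1639 - 19 = -1658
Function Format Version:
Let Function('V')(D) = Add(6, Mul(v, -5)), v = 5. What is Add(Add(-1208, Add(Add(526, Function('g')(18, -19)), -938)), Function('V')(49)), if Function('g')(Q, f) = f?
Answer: -1658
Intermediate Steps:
Function('V')(D) = -19 (Function('V')(D) = Add(6, Mul(5, -5)) = Add(6, -25) = -19)
Add(Add(-1208, Add(Add(526, Function('g')(18, -19)), -938)), Function('V')(49)) = Add(Add(-1208, Add(Add(526, -19), -938)), -19) = Add(Add(-1208, Add(507, -938)), -19) = Add(Add(-1208, -431), -19) = Add(-1639, -19) = -1658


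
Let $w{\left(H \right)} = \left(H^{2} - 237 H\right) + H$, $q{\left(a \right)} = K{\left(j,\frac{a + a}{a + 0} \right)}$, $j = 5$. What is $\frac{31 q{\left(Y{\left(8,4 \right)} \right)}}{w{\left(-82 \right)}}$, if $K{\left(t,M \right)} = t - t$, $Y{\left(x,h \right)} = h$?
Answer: $0$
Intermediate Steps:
$K{\left(t,M \right)} = 0$
$q{\left(a \right)} = 0$
$w{\left(H \right)} = H^{2} - 236 H$
$\frac{31 q{\left(Y{\left(8,4 \right)} \right)}}{w{\left(-82 \right)}} = \frac{31 \cdot 0}{\left(-82\right) \left(-236 - 82\right)} = \frac{0}{\left(-82\right) \left(-318\right)} = \frac{0}{26076} = 0 \cdot \frac{1}{26076} = 0$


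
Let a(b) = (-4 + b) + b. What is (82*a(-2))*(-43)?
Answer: 28208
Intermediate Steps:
a(b) = -4 + 2*b
(82*a(-2))*(-43) = (82*(-4 + 2*(-2)))*(-43) = (82*(-4 - 4))*(-43) = (82*(-8))*(-43) = -656*(-43) = 28208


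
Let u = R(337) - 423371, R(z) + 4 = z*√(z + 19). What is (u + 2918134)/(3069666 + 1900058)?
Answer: 2494759/4969724 + 337*√89/2484862 ≈ 0.50327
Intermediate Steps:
R(z) = -4 + z*√(19 + z) (R(z) = -4 + z*√(z + 19) = -4 + z*√(19 + z))
u = -423375 + 674*√89 (u = (-4 + 337*√(19 + 337)) - 423371 = (-4 + 337*√356) - 423371 = (-4 + 337*(2*√89)) - 423371 = (-4 + 674*√89) - 423371 = -423375 + 674*√89 ≈ -4.1702e+5)
(u + 2918134)/(3069666 + 1900058) = ((-423375 + 674*√89) + 2918134)/(3069666 + 1900058) = (2494759 + 674*√89)/4969724 = (2494759 + 674*√89)*(1/4969724) = 2494759/4969724 + 337*√89/2484862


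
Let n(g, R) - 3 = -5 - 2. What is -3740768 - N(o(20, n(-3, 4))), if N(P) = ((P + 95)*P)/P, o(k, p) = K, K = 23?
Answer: -3740886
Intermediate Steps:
n(g, R) = -4 (n(g, R) = 3 + (-5 - 2) = 3 - 7 = -4)
o(k, p) = 23
N(P) = 95 + P (N(P) = ((95 + P)*P)/P = (P*(95 + P))/P = 95 + P)
-3740768 - N(o(20, n(-3, 4))) = -3740768 - (95 + 23) = -3740768 - 1*118 = -3740768 - 118 = -3740886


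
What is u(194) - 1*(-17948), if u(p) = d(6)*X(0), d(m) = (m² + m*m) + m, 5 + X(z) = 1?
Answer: 17636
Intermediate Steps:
X(z) = -4 (X(z) = -5 + 1 = -4)
d(m) = m + 2*m² (d(m) = (m² + m²) + m = 2*m² + m = m + 2*m²)
u(p) = -312 (u(p) = (6*(1 + 2*6))*(-4) = (6*(1 + 12))*(-4) = (6*13)*(-4) = 78*(-4) = -312)
u(194) - 1*(-17948) = -312 - 1*(-17948) = -312 + 17948 = 17636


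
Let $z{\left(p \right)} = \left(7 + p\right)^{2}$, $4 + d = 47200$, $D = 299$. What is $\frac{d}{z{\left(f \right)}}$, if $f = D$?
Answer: $\frac{437}{867} \approx 0.50404$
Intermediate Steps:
$f = 299$
$d = 47196$ ($d = -4 + 47200 = 47196$)
$\frac{d}{z{\left(f \right)}} = \frac{47196}{\left(7 + 299\right)^{2}} = \frac{47196}{306^{2}} = \frac{47196}{93636} = 47196 \cdot \frac{1}{93636} = \frac{437}{867}$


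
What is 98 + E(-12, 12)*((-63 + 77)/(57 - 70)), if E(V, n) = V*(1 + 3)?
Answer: 1946/13 ≈ 149.69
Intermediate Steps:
E(V, n) = 4*V (E(V, n) = V*4 = 4*V)
98 + E(-12, 12)*((-63 + 77)/(57 - 70)) = 98 + (4*(-12))*((-63 + 77)/(57 - 70)) = 98 - 672/(-13) = 98 - 672*(-1)/13 = 98 - 48*(-14/13) = 98 + 672/13 = 1946/13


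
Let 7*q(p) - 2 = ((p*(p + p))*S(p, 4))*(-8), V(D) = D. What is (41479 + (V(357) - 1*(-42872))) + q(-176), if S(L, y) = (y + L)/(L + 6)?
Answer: 7778454/595 ≈ 13073.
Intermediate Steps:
S(L, y) = (L + y)/(6 + L)
q(p) = 2/7 - 16*p²*(4 + p)/(7*(6 + p)) (q(p) = 2/7 + (((p*(p + p))*((p + 4)/(6 + p)))*(-8))/7 = 2/7 + (((p*(2*p))*((4 + p)/(6 + p)))*(-8))/7 = 2/7 + (((2*p²)*((4 + p)/(6 + p)))*(-8))/7 = 2/7 + ((2*p²*(4 + p)/(6 + p))*(-8))/7 = 2/7 + (-16*p²*(4 + p)/(6 + p))/7 = 2/7 - 16*p²*(4 + p)/(7*(6 + p)))
(41479 + (V(357) - 1*(-42872))) + q(-176) = (41479 + (357 - 1*(-42872))) + 2*(6 - 176 - 8*(-176)²*(4 - 176))/(7*(6 - 176)) = (41479 + (357 + 42872)) + (2/7)*(6 - 176 - 8*30976*(-172))/(-170) = (41479 + 43229) + (2/7)*(-1/170)*(6 - 176 + 42622976) = 84708 + (2/7)*(-1/170)*42622806 = 84708 - 42622806/595 = 7778454/595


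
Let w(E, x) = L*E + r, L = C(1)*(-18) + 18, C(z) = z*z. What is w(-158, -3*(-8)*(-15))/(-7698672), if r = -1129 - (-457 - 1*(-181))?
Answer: 853/7698672 ≈ 0.00011080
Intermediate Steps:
C(z) = z²
r = -853 (r = -1129 - (-457 + 181) = -1129 - 1*(-276) = -1129 + 276 = -853)
L = 0 (L = 1²*(-18) + 18 = 1*(-18) + 18 = -18 + 18 = 0)
w(E, x) = -853 (w(E, x) = 0*E - 853 = 0 - 853 = -853)
w(-158, -3*(-8)*(-15))/(-7698672) = -853/(-7698672) = -853*(-1/7698672) = 853/7698672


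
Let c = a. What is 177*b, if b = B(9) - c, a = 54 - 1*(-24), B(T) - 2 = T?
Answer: -11859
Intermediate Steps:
B(T) = 2 + T
a = 78 (a = 54 + 24 = 78)
c = 78
b = -67 (b = (2 + 9) - 1*78 = 11 - 78 = -67)
177*b = 177*(-67) = -11859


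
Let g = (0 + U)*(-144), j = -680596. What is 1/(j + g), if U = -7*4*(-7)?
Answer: -1/708820 ≈ -1.4108e-6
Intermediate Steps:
U = 196 (U = -28*(-7) = 196)
g = -28224 (g = (0 + 196)*(-144) = 196*(-144) = -28224)
1/(j + g) = 1/(-680596 - 28224) = 1/(-708820) = -1/708820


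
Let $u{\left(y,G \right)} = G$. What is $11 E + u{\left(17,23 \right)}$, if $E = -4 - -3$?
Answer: $12$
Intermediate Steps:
$E = -1$ ($E = -4 + 3 = -1$)
$11 E + u{\left(17,23 \right)} = 11 \left(-1\right) + 23 = -11 + 23 = 12$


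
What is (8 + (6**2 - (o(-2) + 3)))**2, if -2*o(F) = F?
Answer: 1600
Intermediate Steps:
o(F) = -F/2
(8 + (6**2 - (o(-2) + 3)))**2 = (8 + (6**2 - (-1/2*(-2) + 3)))**2 = (8 + (36 - (1 + 3)))**2 = (8 + (36 - 1*4))**2 = (8 + (36 - 4))**2 = (8 + 32)**2 = 40**2 = 1600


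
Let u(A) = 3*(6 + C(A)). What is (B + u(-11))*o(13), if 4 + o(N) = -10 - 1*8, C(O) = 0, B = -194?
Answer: 3872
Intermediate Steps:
o(N) = -22 (o(N) = -4 + (-10 - 1*8) = -4 + (-10 - 8) = -4 - 18 = -22)
u(A) = 18 (u(A) = 3*(6 + 0) = 3*6 = 18)
(B + u(-11))*o(13) = (-194 + 18)*(-22) = -176*(-22) = 3872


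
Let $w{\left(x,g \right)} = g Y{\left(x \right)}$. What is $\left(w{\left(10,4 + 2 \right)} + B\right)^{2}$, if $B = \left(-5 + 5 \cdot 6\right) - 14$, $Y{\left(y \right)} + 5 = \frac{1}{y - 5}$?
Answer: $\frac{7921}{25} \approx 316.84$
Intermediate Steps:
$Y{\left(y \right)} = -5 + \frac{1}{-5 + y}$ ($Y{\left(y \right)} = -5 + \frac{1}{y - 5} = -5 + \frac{1}{-5 + y}$)
$w{\left(x,g \right)} = \frac{g \left(26 - 5 x\right)}{-5 + x}$ ($w{\left(x,g \right)} = g \frac{26 - 5 x}{-5 + x} = \frac{g \left(26 - 5 x\right)}{-5 + x}$)
$B = 11$ ($B = \left(-5 + 30\right) - 14 = 25 - 14 = 11$)
$\left(w{\left(10,4 + 2 \right)} + B\right)^{2} = \left(\frac{\left(4 + 2\right) \left(26 - 50\right)}{-5 + 10} + 11\right)^{2} = \left(\frac{6 \left(26 - 50\right)}{5} + 11\right)^{2} = \left(6 \cdot \frac{1}{5} \left(-24\right) + 11\right)^{2} = \left(- \frac{144}{5} + 11\right)^{2} = \left(- \frac{89}{5}\right)^{2} = \frac{7921}{25}$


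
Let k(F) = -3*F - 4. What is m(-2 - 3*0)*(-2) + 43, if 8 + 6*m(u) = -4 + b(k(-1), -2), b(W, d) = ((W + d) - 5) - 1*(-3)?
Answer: 146/3 ≈ 48.667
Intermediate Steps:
k(F) = -4 - 3*F
b(W, d) = -2 + W + d (b(W, d) = (-5 + W + d) + 3 = -2 + W + d)
m(u) = -17/6 (m(u) = -4/3 + (-4 + (-2 + (-4 - 3*(-1)) - 2))/6 = -4/3 + (-4 + (-2 + (-4 + 3) - 2))/6 = -4/3 + (-4 + (-2 - 1 - 2))/6 = -4/3 + (-4 - 5)/6 = -4/3 + (1/6)*(-9) = -4/3 - 3/2 = -17/6)
m(-2 - 3*0)*(-2) + 43 = -17/6*(-2) + 43 = 17/3 + 43 = 146/3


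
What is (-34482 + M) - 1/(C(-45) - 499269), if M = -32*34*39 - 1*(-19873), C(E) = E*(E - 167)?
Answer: -27934631888/489729 ≈ -57041.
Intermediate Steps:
C(E) = E*(-167 + E)
M = -22559 (M = -1088*39 + 19873 = -42432 + 19873 = -22559)
(-34482 + M) - 1/(C(-45) - 499269) = (-34482 - 22559) - 1/(-45*(-167 - 45) - 499269) = -57041 - 1/(-45*(-212) - 499269) = -57041 - 1/(9540 - 499269) = -57041 - 1/(-489729) = -57041 - 1*(-1/489729) = -57041 + 1/489729 = -27934631888/489729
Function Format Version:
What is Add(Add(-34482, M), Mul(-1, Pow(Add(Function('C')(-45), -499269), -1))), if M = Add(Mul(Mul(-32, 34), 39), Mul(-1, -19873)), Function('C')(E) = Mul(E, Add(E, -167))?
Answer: Rational(-27934631888, 489729) ≈ -57041.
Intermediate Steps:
Function('C')(E) = Mul(E, Add(-167, E))
M = -22559 (M = Add(Mul(-1088, 39), 19873) = Add(-42432, 19873) = -22559)
Add(Add(-34482, M), Mul(-1, Pow(Add(Function('C')(-45), -499269), -1))) = Add(Add(-34482, -22559), Mul(-1, Pow(Add(Mul(-45, Add(-167, -45)), -499269), -1))) = Add(-57041, Mul(-1, Pow(Add(Mul(-45, -212), -499269), -1))) = Add(-57041, Mul(-1, Pow(Add(9540, -499269), -1))) = Add(-57041, Mul(-1, Pow(-489729, -1))) = Add(-57041, Mul(-1, Rational(-1, 489729))) = Add(-57041, Rational(1, 489729)) = Rational(-27934631888, 489729)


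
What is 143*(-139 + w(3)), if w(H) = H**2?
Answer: -18590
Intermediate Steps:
143*(-139 + w(3)) = 143*(-139 + 3**2) = 143*(-139 + 9) = 143*(-130) = -18590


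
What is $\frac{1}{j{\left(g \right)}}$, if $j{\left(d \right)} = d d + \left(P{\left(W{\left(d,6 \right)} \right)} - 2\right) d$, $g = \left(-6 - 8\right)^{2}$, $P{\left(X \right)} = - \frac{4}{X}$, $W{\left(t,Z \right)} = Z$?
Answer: $\frac{3}{113680} \approx 2.639 \cdot 10^{-5}$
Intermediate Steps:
$g = 196$ ($g = \left(-14\right)^{2} = 196$)
$j{\left(d \right)} = d^{2} - \frac{8 d}{3}$ ($j{\left(d \right)} = d d + \left(- \frac{4}{6} - 2\right) d = d^{2} + \left(\left(-4\right) \frac{1}{6} - 2\right) d = d^{2} + \left(- \frac{2}{3} - 2\right) d = d^{2} - \frac{8 d}{3}$)
$\frac{1}{j{\left(g \right)}} = \frac{1}{\frac{1}{3} \cdot 196 \left(-8 + 3 \cdot 196\right)} = \frac{1}{\frac{1}{3} \cdot 196 \left(-8 + 588\right)} = \frac{1}{\frac{1}{3} \cdot 196 \cdot 580} = \frac{1}{\frac{113680}{3}} = \frac{3}{113680}$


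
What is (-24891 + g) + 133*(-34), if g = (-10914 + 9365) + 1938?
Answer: -29024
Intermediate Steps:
g = 389 (g = -1549 + 1938 = 389)
(-24891 + g) + 133*(-34) = (-24891 + 389) + 133*(-34) = -24502 - 4522 = -29024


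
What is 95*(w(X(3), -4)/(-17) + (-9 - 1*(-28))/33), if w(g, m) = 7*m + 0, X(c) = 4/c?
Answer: 118465/561 ≈ 211.17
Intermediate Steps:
w(g, m) = 7*m
95*(w(X(3), -4)/(-17) + (-9 - 1*(-28))/33) = 95*((7*(-4))/(-17) + (-9 - 1*(-28))/33) = 95*(-28*(-1/17) + (-9 + 28)*(1/33)) = 95*(28/17 + 19*(1/33)) = 95*(28/17 + 19/33) = 95*(1247/561) = 118465/561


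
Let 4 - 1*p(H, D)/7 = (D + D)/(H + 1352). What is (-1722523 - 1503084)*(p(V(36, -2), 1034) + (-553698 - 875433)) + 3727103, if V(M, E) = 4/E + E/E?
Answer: 889684245506708/193 ≈ 4.6098e+12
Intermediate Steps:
V(M, E) = 1 + 4/E (V(M, E) = 4/E + 1 = 1 + 4/E)
p(H, D) = 28 - 14*D/(1352 + H) (p(H, D) = 28 - 7*(D + D)/(H + 1352) = 28 - 7*2*D/(1352 + H) = 28 - 14*D/(1352 + H))
(-1722523 - 1503084)*(p(V(36, -2), 1034) + (-553698 - 875433)) + 3727103 = (-1722523 - 1503084)*(14*(2704 - 1*1034 + 2*((4 - 2)/(-2)))/(1352 + (4 - 2)/(-2)) + (-553698 - 875433)) + 3727103 = -3225607*(14*(2704 - 1034 + 2*(-½*2))/(1352 - ½*2) - 1429131) + 3727103 = -3225607*(14*(2704 - 1034 + 2*(-1))/(1352 - 1) - 1429131) + 3727103 = -3225607*(14*(2704 - 1034 - 2)/1351 - 1429131) + 3727103 = -3225607*(14*(1/1351)*1668 - 1429131) + 3727103 = -3225607*(3336/193 - 1429131) + 3727103 = -3225607*(-275818947/193) + 3727103 = 889683526175829/193 + 3727103 = 889684245506708/193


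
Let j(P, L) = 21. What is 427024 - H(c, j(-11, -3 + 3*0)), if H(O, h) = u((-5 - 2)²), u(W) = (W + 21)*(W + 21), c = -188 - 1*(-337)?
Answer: 422124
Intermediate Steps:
c = 149 (c = -188 + 337 = 149)
u(W) = (21 + W)² (u(W) = (21 + W)*(21 + W) = (21 + W)²)
H(O, h) = 4900 (H(O, h) = (21 + (-5 - 2)²)² = (21 + (-7)²)² = (21 + 49)² = 70² = 4900)
427024 - H(c, j(-11, -3 + 3*0)) = 427024 - 1*4900 = 427024 - 4900 = 422124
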